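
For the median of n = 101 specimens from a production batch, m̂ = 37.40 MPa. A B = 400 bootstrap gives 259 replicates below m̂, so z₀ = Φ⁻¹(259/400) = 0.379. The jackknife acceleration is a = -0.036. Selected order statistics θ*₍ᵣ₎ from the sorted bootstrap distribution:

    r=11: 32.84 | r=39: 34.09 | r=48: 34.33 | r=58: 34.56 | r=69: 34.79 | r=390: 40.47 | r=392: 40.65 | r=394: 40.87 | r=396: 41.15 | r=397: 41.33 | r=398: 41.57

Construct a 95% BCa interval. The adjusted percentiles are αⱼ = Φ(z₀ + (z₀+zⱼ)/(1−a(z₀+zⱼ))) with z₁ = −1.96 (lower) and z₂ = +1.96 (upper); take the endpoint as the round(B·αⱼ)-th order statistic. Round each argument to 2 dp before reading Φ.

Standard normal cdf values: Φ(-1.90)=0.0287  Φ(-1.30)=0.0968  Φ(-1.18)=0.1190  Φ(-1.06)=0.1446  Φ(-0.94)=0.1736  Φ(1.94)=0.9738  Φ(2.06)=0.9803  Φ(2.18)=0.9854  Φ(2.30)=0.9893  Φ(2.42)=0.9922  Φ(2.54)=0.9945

(34.09, 41.57)

Lower: z₀ + z₁ = 0.379 + (-1.960) = -1.581; 1 − a(z₀+z₁) = 1 − (-0.036)(-1.581) = 0.9431; argument = 0.379 + (-1.581)/0.9431 = -1.2974 → -1.30.
α₁ = Φ(-1.30) = 0.0968; rank = round(400 × 0.0968) = 39; θ*₍39₎ = 34.09.
Upper: z₀ + z₂ = 2.339; 1 − a(z₀+z₂) = 1.0842; argument = 2.5363 → 2.54; α₂ = 0.9945; rank = 398; θ*₍398₎ = 41.57.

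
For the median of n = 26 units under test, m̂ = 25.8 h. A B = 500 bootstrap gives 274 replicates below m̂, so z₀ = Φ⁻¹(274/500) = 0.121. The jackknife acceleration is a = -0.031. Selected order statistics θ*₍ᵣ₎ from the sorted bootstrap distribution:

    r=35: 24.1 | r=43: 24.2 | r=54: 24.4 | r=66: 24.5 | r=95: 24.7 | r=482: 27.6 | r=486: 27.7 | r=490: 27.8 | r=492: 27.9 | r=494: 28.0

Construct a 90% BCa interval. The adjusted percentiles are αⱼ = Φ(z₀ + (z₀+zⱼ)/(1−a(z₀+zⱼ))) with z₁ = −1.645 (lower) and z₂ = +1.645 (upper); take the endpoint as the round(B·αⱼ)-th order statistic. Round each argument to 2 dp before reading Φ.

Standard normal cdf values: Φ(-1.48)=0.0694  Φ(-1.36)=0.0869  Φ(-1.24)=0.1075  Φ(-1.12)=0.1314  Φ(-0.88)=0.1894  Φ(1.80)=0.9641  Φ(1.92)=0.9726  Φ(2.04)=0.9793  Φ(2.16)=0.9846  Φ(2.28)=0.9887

(24.1, 27.6)

Lower: z₀ + z₁ = 0.121 + (-1.645) = -1.524; 1 − a(z₀+z₁) = 1 − (-0.031)(-1.524) = 0.9528; argument = 0.121 + (-1.524)/0.9528 = -1.4786 → -1.48.
α₁ = Φ(-1.48) = 0.0694; rank = round(500 × 0.0694) = 35; θ*₍35₎ = 24.1.
Upper: z₀ + z₂ = 1.766; 1 − a(z₀+z₂) = 1.0547; argument = 1.7953 → 1.80; α₂ = 0.9641; rank = 482; θ*₍482₎ = 27.6.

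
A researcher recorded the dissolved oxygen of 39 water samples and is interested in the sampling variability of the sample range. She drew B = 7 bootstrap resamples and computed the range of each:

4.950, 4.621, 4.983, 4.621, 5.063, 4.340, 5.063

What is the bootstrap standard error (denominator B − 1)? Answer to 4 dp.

SE* = 0.2798

Bootstrap SE is the standard deviation of the 7 replicate ranges.
Mean of replicates: (4.950 + 4.621 + 4.983 + 4.621 + 5.063 + 4.340 + 5.063) / 7 = 33.64100 / 7 = 4.80586
Sum of squared deviations: (+0.14414)² + (−0.18486)² + (+0.17714)² + (−0.18486)² + (+0.25714)² + (−0.46586)² + (+0.25714)² = 0.46977
Variance = 0.46977 / 6 = 0.07829
SE* = √0.07829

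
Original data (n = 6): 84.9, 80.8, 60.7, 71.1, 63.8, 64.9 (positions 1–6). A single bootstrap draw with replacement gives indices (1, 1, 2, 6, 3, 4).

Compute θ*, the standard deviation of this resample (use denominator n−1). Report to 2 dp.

Resample values: 84.9, 84.9, 80.8, 64.9, 60.7, 71.1.
Mean = 74.5500; sum of squared deviations = 550.1550
s² = 550.1550 / 5 = 110.0310
s = √110.0310 = 10.49

θ* = 10.49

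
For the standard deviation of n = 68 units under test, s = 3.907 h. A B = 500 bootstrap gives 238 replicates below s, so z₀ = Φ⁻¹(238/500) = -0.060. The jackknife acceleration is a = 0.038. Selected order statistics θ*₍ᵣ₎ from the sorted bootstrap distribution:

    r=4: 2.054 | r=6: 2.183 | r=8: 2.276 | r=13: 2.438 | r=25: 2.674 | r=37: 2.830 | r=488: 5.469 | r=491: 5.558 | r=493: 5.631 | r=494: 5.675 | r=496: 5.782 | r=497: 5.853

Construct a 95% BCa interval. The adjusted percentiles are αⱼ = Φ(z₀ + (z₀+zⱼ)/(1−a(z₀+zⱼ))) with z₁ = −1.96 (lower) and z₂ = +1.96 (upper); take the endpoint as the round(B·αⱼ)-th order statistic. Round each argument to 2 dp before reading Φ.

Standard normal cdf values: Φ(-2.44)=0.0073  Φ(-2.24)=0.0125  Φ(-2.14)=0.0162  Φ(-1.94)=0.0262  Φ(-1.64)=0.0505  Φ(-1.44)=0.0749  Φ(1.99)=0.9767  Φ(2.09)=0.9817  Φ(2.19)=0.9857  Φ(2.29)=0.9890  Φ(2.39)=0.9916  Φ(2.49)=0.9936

Lower: z₀ + z₁ = -0.060 + (-1.960) = -2.020; 1 − a(z₀+z₁) = 1 − (0.038)(-2.020) = 1.0768; argument = -0.060 + (-2.020)/1.0768 = -1.9360 → -1.94.
α₁ = Φ(-1.94) = 0.0262; rank = round(500 × 0.0262) = 13; θ*₍13₎ = 2.438.
Upper: z₀ + z₂ = 1.900; 1 − a(z₀+z₂) = 0.9278; argument = 1.9879 → 1.99; α₂ = 0.9767; rank = 488; θ*₍488₎ = 5.469.

(2.438, 5.469)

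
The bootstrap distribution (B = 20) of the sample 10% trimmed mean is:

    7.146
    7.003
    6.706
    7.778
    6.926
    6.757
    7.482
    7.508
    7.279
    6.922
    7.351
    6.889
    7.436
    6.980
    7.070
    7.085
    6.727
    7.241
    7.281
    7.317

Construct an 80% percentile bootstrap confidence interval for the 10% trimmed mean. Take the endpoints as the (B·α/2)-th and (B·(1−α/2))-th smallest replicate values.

(6.727, 7.482)

Sorted replicates: 6.706, 6.727, 6.757, 6.889, 6.922, 6.926, 6.980, 7.003, 7.070, 7.085, 7.146, 7.241, 7.279, 7.281, 7.317, 7.351, 7.436, 7.482, 7.508, 7.778
α = 0.20; lower rank = 20 × 0.100 = 2; upper rank = 20 × 0.900 = 18.
The 2nd smallest replicate is 6.727; the 18th is 7.482.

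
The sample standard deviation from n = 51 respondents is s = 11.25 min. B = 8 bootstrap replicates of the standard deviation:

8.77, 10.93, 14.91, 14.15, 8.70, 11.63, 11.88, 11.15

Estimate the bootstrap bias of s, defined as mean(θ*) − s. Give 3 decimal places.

bias = +0.265

mean(θ*) = (8.77 + 10.93 + 14.91 + 14.15 + 8.70 + 11.63 + 11.88 + 11.15) / 8 = 11.5150
bias = 11.5150 − 11.25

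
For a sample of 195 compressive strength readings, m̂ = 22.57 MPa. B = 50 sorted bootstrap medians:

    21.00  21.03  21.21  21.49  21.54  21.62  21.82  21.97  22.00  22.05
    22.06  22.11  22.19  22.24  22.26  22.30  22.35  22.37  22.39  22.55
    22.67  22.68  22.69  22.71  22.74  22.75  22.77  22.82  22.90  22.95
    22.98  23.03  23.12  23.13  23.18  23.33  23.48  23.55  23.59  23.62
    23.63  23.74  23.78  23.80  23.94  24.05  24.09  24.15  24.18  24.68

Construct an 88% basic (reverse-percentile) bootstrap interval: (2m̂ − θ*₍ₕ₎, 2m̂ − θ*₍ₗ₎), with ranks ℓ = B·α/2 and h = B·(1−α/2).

(21.05, 23.93)

Percentile endpoints at ranks 3 and 47: θ*₍3₎ = 21.21, θ*₍47₎ = 24.09.
Basic interval reflects these around m̂:
  lower = 2 × 22.57 − 24.09 = 21.05
  upper = 2 × 22.57 − 21.21 = 23.93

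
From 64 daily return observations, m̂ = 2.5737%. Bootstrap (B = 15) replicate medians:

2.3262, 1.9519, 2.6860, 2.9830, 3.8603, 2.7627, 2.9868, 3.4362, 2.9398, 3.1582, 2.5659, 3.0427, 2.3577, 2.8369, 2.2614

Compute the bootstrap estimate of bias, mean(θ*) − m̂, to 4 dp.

bias = +0.2367

mean(θ*) = (2.3262 + 1.9519 + 2.6860 + 2.9830 + 3.8603 + 2.7627 + 2.9868 + 3.4362 + 2.9398 + 3.1582 + 2.5659 + 3.0427 + 2.3577 + 2.8369 + 2.2614) / 15 = 2.81038
bias = 2.81038 − 2.5737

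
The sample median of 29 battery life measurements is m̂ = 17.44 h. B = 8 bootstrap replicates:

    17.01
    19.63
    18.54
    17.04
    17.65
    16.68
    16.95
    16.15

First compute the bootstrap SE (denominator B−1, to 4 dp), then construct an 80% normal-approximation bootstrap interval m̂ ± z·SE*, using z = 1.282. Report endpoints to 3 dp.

(15.996, 18.884)

Mean of replicates = 17.4563; sum of squared deviations = 8.8748; SE* = √(8.8748/7) = 1.1260
Margin = 1.282 × 1.1260 = 1.4435
Interval: 17.44 ± 1.4435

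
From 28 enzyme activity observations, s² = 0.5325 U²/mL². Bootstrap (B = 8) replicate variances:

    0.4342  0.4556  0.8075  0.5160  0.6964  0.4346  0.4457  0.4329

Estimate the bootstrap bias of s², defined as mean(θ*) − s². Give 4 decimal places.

bias = −0.0046

mean(θ*) = (0.4342 + 0.4556 + 0.8075 + 0.5160 + 0.6964 + 0.4346 + 0.4457 + 0.4329) / 8 = 0.52786
bias = 0.52786 − 0.5325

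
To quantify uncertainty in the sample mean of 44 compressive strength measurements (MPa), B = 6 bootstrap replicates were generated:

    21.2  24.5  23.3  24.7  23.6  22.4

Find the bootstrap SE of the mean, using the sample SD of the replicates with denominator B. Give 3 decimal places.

SE* = 1.205

Bootstrap SE is the standard deviation of the 6 replicate means.
Mean of replicates: (21.2 + 24.5 + 23.3 + 24.7 + 23.6 + 22.4) / 6 = 139.7000 / 6 = 23.2833
Sum of squared deviations: (−2.0833)² + (+1.2167)² + (+0.0167)² + (+1.4167)² + (+0.3167)² + (−0.8833)² = 8.7083
Variance = 8.7083 / 6 = 1.4514
SE* = √1.4514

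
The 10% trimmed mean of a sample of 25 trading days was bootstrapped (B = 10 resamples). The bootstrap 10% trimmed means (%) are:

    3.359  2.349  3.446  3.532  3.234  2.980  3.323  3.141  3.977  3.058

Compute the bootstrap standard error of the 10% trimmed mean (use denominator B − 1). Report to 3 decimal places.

Bootstrap SE is the standard deviation of the 10 replicate 10% trimmed means.
Mean of replicates: (3.359 + 2.349 + 3.446 + 3.532 + 3.234 + 2.980 + 3.323 + 3.141 + 3.977 + 3.058) / 10 = 32.3990 / 10 = 3.2399
Sum of squared deviations: (+0.1191)² + (−0.8909)² + (+0.2061)² + (+0.2921)² + (−0.0059)² + (−0.2599)² + (+0.0831)² + (−0.0989)² + (+0.7371)² + (−0.1819)² = 1.5964
Variance = 1.5964 / 9 = 0.1774
SE* = √0.1774

SE* = 0.421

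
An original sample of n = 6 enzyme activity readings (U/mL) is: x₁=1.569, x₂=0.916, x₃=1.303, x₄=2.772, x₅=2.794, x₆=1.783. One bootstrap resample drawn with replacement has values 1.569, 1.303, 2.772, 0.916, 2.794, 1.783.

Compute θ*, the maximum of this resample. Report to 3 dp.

Maximum = 2.794

θ* = 2.794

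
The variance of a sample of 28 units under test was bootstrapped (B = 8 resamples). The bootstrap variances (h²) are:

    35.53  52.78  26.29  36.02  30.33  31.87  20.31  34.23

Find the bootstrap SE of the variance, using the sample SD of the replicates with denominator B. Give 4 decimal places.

Bootstrap SE is the standard deviation of the 8 replicate variances.
Mean of replicates: (35.53 + 52.78 + 26.29 + 36.02 + 30.33 + 31.87 + 20.31 + 34.23) / 8 = 267.36000 / 8 = 33.42000
Sum of squared deviations: (+2.11000)² + (+19.36000)² + (−7.13000)² + (+2.60000)² + (−3.09000)² + (−1.55000)² + (−13.11000)² + (+0.81000)² = 621.33740
Variance = 621.33740 / 8 = 77.66718
SE* = √77.66718

SE* = 8.8129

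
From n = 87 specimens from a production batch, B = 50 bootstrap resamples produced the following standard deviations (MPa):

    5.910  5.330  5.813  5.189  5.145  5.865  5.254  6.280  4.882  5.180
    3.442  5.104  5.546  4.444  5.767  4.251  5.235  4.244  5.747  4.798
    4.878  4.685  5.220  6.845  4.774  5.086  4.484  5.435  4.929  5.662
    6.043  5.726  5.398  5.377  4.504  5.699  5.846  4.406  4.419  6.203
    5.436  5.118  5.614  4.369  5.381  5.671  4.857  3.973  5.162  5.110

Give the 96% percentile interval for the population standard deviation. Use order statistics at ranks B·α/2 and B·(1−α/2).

Sorted replicates: 3.442, 3.973, 4.244, 4.251, 4.369, 4.406, 4.419, 4.444, 4.484, 4.504, 4.685, 4.774, 4.798, 4.857, 4.878, 4.882, 4.929, 5.086, 5.104, 5.110, 5.118, 5.145, 5.162, 5.180, 5.189, 5.220, 5.235, 5.254, 5.330, 5.377, 5.381, 5.398, 5.435, 5.436, 5.546, 5.614, 5.662, 5.671, 5.699, 5.726, 5.747, 5.767, 5.813, 5.846, 5.865, 5.910, 6.043, 6.203, 6.280, 6.845
α = 0.04; lower rank = 50 × 0.020 = 1; upper rank = 50 × 0.980 = 49.
The 1st smallest replicate is 3.442; the 49th is 6.280.

(3.442, 6.280)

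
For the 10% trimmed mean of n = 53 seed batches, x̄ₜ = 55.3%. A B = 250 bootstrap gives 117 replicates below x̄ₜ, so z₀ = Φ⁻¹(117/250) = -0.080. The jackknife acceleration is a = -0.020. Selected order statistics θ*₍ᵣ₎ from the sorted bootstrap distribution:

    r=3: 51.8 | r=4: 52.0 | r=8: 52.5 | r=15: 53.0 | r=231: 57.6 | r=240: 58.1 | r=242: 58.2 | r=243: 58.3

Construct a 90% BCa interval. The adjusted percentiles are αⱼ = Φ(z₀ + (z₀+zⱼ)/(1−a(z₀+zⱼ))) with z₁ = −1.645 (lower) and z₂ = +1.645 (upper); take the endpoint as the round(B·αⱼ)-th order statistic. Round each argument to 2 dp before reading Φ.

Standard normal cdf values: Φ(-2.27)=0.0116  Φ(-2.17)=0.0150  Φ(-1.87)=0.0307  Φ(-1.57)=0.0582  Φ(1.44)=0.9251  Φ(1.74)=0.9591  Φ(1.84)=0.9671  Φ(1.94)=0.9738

Lower: z₀ + z₁ = -0.080 + (-1.645) = -1.725; 1 − a(z₀+z₁) = 1 − (-0.020)(-1.725) = 0.9655; argument = -0.080 + (-1.725)/0.9655 = -1.8666 → -1.87.
α₁ = Φ(-1.87) = 0.0307; rank = round(250 × 0.0307) = 8; θ*₍8₎ = 52.5.
Upper: z₀ + z₂ = 1.565; 1 − a(z₀+z₂) = 1.0313; argument = 1.4375 → 1.44; α₂ = 0.9251; rank = 231; θ*₍231₎ = 57.6.

(52.5, 57.6)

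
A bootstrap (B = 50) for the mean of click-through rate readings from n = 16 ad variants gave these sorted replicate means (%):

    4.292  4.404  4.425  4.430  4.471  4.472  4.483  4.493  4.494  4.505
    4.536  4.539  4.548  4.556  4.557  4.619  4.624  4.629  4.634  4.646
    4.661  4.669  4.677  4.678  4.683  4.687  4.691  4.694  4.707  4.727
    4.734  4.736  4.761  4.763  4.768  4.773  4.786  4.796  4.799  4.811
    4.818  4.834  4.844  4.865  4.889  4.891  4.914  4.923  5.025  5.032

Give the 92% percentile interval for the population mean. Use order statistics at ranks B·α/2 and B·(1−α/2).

α = 0.08; lower rank = 50 × 0.040 = 2; upper rank = 50 × 0.960 = 48.
The 2nd smallest replicate is 4.404; the 48th is 4.923.

(4.404, 4.923)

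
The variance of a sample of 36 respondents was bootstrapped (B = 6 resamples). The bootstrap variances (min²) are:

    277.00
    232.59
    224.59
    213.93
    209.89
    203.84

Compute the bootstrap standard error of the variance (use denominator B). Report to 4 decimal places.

Bootstrap SE is the standard deviation of the 6 replicate variances.
Mean of replicates: (277.00 + 232.59 + 224.59 + 213.93 + 209.89 + 203.84) / 6 = 1361.84000 / 6 = 226.97333
Sum of squared deviations: (+50.02667)² + (+5.61667)² + (−2.38333)² + (−13.04333)² + (−17.08333)² + (−23.13333)² = 3537.01453
Variance = 3537.01453 / 6 = 589.50242
SE* = √589.50242

SE* = 24.2797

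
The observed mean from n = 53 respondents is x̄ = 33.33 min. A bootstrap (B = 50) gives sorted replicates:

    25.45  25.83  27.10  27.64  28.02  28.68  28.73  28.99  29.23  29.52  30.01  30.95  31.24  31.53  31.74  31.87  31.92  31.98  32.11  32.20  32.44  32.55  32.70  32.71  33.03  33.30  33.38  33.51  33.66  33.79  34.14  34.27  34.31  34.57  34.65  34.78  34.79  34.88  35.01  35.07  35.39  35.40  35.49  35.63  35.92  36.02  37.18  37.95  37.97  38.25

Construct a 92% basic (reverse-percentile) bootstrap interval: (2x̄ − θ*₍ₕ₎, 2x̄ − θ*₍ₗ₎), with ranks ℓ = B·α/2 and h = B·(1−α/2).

(28.71, 40.83)

Percentile endpoints at ranks 2 and 48: θ*₍2₎ = 25.83, θ*₍48₎ = 37.95.
Basic interval reflects these around x̄:
  lower = 2 × 33.33 − 37.95 = 28.71
  upper = 2 × 33.33 − 25.83 = 40.83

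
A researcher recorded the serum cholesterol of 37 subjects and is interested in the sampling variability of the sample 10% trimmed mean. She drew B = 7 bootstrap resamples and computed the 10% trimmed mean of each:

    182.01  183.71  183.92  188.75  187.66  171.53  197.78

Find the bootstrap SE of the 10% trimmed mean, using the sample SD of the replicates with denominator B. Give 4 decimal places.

Bootstrap SE is the standard deviation of the 7 replicate 10% trimmed means.
Mean of replicates: (182.01 + 183.71 + 183.92 + 188.75 + 187.66 + 171.53 + 197.78) / 7 = 1295.36000 / 7 = 185.05143
Sum of squared deviations: (−3.04143)² + (−1.34143)² + (−1.13143)² + (+3.69857)² + (+2.60857)² + (−13.52143)² + (+12.72857)² = 377.65949
Variance = 377.65949 / 7 = 53.95136
SE* = √53.95136

SE* = 7.3452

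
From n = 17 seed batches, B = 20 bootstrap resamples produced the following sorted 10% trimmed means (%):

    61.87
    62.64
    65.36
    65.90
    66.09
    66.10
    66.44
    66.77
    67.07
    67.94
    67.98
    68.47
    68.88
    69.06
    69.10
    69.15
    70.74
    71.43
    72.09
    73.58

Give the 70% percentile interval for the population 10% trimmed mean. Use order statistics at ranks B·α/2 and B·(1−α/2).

(65.36, 70.74)

α = 0.30; lower rank = 20 × 0.150 = 3; upper rank = 20 × 0.850 = 17.
The 3rd smallest replicate is 65.36; the 17th is 70.74.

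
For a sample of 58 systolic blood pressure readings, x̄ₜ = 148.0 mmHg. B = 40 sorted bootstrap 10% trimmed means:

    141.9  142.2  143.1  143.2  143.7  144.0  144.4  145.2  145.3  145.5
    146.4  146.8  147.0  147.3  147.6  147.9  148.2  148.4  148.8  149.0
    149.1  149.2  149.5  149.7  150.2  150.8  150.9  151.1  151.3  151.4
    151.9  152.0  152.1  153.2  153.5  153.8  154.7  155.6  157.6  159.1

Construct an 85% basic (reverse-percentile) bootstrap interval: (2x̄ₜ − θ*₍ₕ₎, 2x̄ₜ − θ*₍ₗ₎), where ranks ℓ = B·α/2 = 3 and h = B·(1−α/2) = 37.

(141.3, 152.9)

Percentile endpoints at ranks 3 and 37: θ*₍3₎ = 143.1, θ*₍37₎ = 154.7.
Basic interval reflects these around x̄ₜ:
  lower = 2 × 148.0 − 154.7 = 141.3
  upper = 2 × 148.0 − 143.1 = 152.9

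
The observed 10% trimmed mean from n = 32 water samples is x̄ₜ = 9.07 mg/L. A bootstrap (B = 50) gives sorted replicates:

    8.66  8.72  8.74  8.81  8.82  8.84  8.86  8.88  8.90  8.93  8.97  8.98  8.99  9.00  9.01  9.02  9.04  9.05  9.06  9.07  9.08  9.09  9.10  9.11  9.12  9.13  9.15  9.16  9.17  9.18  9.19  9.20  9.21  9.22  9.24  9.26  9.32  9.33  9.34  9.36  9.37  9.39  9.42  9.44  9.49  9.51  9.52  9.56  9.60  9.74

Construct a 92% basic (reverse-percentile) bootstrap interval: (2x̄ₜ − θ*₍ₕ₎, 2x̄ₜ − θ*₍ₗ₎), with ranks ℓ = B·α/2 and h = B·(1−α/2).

Percentile endpoints at ranks 2 and 48: θ*₍2₎ = 8.72, θ*₍48₎ = 9.56.
Basic interval reflects these around x̄ₜ:
  lower = 2 × 9.07 − 9.56 = 8.58
  upper = 2 × 9.07 − 8.72 = 9.42

(8.58, 9.42)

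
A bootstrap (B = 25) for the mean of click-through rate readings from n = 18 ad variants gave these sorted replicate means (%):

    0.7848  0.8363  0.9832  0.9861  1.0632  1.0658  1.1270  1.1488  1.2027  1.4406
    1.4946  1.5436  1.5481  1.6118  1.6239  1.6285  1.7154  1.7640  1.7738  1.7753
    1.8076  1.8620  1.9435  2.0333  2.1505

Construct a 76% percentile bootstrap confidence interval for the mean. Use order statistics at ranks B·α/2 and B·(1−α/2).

(0.9832, 1.8620)

α = 0.24; lower rank = 25 × 0.120 = 3; upper rank = 25 × 0.880 = 22.
The 3rd smallest replicate is 0.9832; the 22nd is 1.8620.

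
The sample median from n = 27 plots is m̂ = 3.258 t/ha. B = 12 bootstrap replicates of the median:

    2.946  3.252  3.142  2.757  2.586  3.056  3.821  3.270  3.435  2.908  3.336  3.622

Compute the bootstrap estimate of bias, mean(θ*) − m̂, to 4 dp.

bias = −0.0804

mean(θ*) = (2.946 + 3.252 + 3.142 + 2.757 + 2.586 + 3.056 + 3.821 + 3.270 + 3.435 + 2.908 + 3.336 + 3.622) / 12 = 3.17758
bias = 3.17758 − 3.258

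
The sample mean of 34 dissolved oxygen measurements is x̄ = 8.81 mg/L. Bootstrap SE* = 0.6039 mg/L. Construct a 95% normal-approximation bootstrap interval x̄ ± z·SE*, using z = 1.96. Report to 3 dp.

(7.626, 9.994)

Margin = 1.96 × 0.6039 = 1.1836
Interval: 8.81 ± 1.1836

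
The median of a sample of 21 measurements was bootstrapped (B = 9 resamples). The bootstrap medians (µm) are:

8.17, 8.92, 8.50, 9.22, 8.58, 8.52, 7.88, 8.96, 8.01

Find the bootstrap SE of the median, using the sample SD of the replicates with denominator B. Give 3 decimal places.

Bootstrap SE is the standard deviation of the 9 replicate medians.
Mean of replicates: (8.17 + 8.92 + 8.50 + 9.22 + 8.58 + 8.52 + 7.88 + 8.96 + 8.01) / 9 = 76.7600 / 9 = 8.5289
Sum of squared deviations: (−0.3589)² + (+0.3911)² + (−0.0289)² + (+0.6911)² + (+0.0511)² + (−0.0089)² + (−0.6489)² + (+0.4311)² + (−0.5189)² = 1.6391
Variance = 1.6391 / 9 = 0.1821
SE* = √0.1821

SE* = 0.427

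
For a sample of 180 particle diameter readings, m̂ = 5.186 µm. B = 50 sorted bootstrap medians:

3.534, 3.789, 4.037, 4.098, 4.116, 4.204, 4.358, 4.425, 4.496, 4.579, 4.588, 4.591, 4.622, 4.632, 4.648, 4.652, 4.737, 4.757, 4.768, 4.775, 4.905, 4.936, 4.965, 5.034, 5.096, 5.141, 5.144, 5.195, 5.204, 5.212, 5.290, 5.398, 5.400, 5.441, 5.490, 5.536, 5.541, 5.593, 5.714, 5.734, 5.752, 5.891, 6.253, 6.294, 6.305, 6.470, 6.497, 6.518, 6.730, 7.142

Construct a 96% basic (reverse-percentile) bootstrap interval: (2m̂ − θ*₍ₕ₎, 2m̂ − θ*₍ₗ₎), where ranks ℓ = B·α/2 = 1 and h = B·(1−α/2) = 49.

(3.642, 6.838)

Percentile endpoints at ranks 1 and 49: θ*₍1₎ = 3.534, θ*₍49₎ = 6.730.
Basic interval reflects these around m̂:
  lower = 2 × 5.186 − 6.730 = 3.642
  upper = 2 × 5.186 − 3.534 = 6.838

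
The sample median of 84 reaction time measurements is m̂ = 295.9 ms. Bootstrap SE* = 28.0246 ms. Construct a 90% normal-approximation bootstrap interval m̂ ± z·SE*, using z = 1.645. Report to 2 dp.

(249.80, 342.00)

Margin = 1.645 × 28.0246 = 46.100
Interval: 295.9 ± 46.100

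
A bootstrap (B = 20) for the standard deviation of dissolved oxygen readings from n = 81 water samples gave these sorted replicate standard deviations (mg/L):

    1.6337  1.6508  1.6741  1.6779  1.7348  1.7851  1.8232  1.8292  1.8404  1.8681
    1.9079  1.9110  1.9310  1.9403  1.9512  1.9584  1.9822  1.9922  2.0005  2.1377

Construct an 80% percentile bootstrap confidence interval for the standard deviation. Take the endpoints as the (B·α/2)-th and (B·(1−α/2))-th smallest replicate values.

(1.6508, 1.9922)

α = 0.20; lower rank = 20 × 0.100 = 2; upper rank = 20 × 0.900 = 18.
The 2nd smallest replicate is 1.6508; the 18th is 1.9922.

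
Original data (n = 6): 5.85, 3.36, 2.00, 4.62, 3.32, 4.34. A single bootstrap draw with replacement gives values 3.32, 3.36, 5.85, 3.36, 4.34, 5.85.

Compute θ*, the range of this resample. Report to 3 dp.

Range = 5.85 − 3.32 = 2.530

θ* = 2.530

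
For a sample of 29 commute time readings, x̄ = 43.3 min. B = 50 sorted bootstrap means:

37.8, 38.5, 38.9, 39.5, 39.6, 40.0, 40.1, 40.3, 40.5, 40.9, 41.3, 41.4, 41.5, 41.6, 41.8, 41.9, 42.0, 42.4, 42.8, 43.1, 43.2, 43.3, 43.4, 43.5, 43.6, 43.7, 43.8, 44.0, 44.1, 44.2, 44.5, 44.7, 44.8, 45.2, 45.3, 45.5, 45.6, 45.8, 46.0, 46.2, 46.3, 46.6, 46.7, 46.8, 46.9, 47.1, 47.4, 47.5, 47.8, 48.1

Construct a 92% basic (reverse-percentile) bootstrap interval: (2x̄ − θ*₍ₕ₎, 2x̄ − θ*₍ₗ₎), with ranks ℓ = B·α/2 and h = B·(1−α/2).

Percentile endpoints at ranks 2 and 48: θ*₍2₎ = 38.5, θ*₍48₎ = 47.5.
Basic interval reflects these around x̄:
  lower = 2 × 43.3 − 47.5 = 39.1
  upper = 2 × 43.3 − 38.5 = 48.1

(39.1, 48.1)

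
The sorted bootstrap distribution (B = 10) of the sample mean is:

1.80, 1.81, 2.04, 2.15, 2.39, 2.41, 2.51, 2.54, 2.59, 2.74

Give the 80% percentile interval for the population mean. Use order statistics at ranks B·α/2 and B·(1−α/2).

α = 0.20; lower rank = 10 × 0.100 = 1; upper rank = 10 × 0.900 = 9.
The 1st smallest replicate is 1.80; the 9th is 2.59.

(1.80, 2.59)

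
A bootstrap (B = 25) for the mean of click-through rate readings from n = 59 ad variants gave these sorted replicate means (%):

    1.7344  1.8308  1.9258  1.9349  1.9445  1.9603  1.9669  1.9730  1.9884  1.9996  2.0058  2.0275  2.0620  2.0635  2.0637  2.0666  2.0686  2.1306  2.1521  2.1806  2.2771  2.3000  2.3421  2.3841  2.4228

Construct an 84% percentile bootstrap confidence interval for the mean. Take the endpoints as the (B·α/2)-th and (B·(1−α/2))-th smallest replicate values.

α = 0.16; lower rank = 25 × 0.080 = 2; upper rank = 25 × 0.920 = 23.
The 2nd smallest replicate is 1.8308; the 23rd is 2.3421.

(1.8308, 2.3421)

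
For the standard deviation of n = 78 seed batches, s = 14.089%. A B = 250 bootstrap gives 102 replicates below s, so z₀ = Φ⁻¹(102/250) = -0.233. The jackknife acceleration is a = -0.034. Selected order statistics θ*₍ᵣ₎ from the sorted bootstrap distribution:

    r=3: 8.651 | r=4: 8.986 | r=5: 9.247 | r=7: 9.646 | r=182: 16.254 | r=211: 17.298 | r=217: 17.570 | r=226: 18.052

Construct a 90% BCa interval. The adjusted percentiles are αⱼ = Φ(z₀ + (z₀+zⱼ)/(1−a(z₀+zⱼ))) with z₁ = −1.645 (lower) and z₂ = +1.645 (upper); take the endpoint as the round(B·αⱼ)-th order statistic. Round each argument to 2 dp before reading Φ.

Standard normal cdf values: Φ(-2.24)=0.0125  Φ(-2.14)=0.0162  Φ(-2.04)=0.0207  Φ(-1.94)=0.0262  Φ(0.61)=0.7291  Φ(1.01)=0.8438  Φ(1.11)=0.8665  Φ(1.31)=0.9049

(8.651, 17.570)

Lower: z₀ + z₁ = -0.233 + (-1.645) = -1.878; 1 − a(z₀+z₁) = 1 − (-0.034)(-1.878) = 0.9361; argument = -0.233 + (-1.878)/0.9361 = -2.2391 → -2.24.
α₁ = Φ(-2.24) = 0.0125; rank = round(250 × 0.0125) = 3; θ*₍3₎ = 8.651.
Upper: z₀ + z₂ = 1.412; 1 − a(z₀+z₂) = 1.0480; argument = 1.1143 → 1.11; α₂ = 0.8665; rank = 217; θ*₍217₎ = 17.570.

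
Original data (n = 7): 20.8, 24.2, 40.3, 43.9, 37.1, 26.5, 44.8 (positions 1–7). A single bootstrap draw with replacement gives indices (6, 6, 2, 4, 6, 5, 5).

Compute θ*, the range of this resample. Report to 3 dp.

Resample values: 26.5, 26.5, 24.2, 43.9, 26.5, 37.1, 37.1.
Range = 43.9 − 24.2 = 19.700

θ* = 19.700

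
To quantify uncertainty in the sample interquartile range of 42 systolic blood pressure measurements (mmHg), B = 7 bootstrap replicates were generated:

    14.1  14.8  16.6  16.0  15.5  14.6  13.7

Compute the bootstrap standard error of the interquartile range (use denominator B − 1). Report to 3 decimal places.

SE* = 1.041

Bootstrap SE is the standard deviation of the 7 replicate interquartile ranges.
Mean of replicates: (14.1 + 14.8 + 16.6 + 16.0 + 15.5 + 14.6 + 13.7) / 7 = 105.3000 / 7 = 15.0429
Sum of squared deviations: (−0.9429)² + (−0.2429)² + (+1.5571)² + (+0.9571)² + (+0.4571)² + (−0.4429)² + (−1.3429)² = 6.4971
Variance = 6.4971 / 6 = 1.0829
SE* = √1.0829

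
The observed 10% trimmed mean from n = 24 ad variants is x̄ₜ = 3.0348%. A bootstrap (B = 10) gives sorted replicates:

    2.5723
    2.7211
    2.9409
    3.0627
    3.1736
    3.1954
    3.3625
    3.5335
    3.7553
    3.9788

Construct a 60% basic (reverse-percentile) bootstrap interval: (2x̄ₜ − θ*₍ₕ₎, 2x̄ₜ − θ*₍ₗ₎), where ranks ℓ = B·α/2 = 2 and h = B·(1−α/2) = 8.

(2.5361, 3.3485)

Percentile endpoints at ranks 2 and 8: θ*₍2₎ = 2.7211, θ*₍8₎ = 3.5335.
Basic interval reflects these around x̄ₜ:
  lower = 2 × 3.0348 − 3.5335 = 2.5361
  upper = 2 × 3.0348 − 2.7211 = 3.3485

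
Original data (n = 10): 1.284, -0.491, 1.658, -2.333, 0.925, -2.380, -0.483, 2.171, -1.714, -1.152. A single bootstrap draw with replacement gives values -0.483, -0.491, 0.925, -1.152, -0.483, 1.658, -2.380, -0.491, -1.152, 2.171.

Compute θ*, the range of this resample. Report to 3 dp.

Range = 2.171 − -2.380 = 4.551

θ* = 4.551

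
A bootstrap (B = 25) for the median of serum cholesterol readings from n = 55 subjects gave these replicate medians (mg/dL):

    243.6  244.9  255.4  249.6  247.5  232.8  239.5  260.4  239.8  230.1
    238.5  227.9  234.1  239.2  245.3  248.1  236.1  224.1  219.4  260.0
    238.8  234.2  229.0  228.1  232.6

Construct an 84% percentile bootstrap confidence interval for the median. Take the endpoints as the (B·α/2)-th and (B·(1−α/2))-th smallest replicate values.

Sorted replicates: 219.4, 224.1, 227.9, 228.1, 229.0, 230.1, 232.6, 232.8, 234.1, 234.2, 236.1, 238.5, 238.8, 239.2, 239.5, 239.8, 243.6, 244.9, 245.3, 247.5, 248.1, 249.6, 255.4, 260.0, 260.4
α = 0.16; lower rank = 25 × 0.080 = 2; upper rank = 25 × 0.920 = 23.
The 2nd smallest replicate is 224.1; the 23rd is 255.4.

(224.1, 255.4)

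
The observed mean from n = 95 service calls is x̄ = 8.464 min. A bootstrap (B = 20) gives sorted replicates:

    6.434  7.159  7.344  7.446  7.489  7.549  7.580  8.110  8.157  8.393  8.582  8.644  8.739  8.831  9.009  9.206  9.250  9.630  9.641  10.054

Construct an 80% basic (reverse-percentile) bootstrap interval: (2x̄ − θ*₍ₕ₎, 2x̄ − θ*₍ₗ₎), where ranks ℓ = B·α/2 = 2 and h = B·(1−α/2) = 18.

Percentile endpoints at ranks 2 and 18: θ*₍2₎ = 7.159, θ*₍18₎ = 9.630.
Basic interval reflects these around x̄:
  lower = 2 × 8.464 − 9.630 = 7.298
  upper = 2 × 8.464 − 7.159 = 9.769

(7.298, 9.769)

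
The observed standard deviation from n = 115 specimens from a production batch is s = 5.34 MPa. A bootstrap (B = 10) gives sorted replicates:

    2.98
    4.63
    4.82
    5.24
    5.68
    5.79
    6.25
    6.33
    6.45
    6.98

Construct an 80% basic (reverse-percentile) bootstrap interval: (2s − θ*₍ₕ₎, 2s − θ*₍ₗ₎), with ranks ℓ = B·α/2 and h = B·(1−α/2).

(4.23, 7.70)

Percentile endpoints at ranks 1 and 9: θ*₍1₎ = 2.98, θ*₍9₎ = 6.45.
Basic interval reflects these around s:
  lower = 2 × 5.34 − 6.45 = 4.23
  upper = 2 × 5.34 − 2.98 = 7.70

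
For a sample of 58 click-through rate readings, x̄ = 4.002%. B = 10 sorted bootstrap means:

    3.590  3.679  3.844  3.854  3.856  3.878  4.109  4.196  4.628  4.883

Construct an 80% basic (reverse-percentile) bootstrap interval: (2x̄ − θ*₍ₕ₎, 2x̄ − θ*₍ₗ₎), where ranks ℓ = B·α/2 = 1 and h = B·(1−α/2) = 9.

Percentile endpoints at ranks 1 and 9: θ*₍1₎ = 3.590, θ*₍9₎ = 4.628.
Basic interval reflects these around x̄:
  lower = 2 × 4.002 − 4.628 = 3.376
  upper = 2 × 4.002 − 3.590 = 4.414

(3.376, 4.414)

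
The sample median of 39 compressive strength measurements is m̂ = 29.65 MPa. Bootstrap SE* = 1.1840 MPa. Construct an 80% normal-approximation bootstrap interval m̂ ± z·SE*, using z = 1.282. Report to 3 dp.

Margin = 1.282 × 1.1840 = 1.5179
Interval: 29.65 ± 1.5179

(28.132, 31.168)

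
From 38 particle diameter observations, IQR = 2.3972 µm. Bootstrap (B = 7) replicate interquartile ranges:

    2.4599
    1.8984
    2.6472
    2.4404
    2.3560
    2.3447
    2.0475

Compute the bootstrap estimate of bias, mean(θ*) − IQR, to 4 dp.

bias = −0.0838

mean(θ*) = (2.4599 + 1.8984 + 2.6472 + 2.4404 + 2.3560 + 2.3447 + 2.0475) / 7 = 2.31344
bias = 2.31344 − 2.3972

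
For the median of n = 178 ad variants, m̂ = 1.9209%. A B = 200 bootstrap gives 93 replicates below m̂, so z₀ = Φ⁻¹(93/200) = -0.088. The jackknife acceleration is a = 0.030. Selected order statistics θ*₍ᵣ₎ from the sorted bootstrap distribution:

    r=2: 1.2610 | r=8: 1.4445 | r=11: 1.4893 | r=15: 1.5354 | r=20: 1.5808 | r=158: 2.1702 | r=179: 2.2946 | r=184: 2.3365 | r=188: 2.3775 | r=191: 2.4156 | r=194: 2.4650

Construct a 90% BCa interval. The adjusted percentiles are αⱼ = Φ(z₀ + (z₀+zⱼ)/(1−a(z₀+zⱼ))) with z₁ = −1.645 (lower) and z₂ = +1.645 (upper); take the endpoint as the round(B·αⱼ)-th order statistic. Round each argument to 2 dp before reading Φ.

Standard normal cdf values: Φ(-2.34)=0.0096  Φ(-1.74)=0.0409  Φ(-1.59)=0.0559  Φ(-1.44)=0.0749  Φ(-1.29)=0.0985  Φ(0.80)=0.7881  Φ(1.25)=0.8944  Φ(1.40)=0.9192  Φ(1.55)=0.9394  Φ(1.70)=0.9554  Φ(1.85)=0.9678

Lower: z₀ + z₁ = -0.088 + (-1.645) = -1.733; 1 − a(z₀+z₁) = 1 − (0.030)(-1.733) = 1.0520; argument = -0.088 + (-1.733)/1.0520 = -1.7354 → -1.74.
α₁ = Φ(-1.74) = 0.0409; rank = round(200 × 0.0409) = 8; θ*₍8₎ = 1.4445.
Upper: z₀ + z₂ = 1.557; 1 − a(z₀+z₂) = 0.9533; argument = 1.5453 → 1.55; α₂ = 0.9394; rank = 188; θ*₍188₎ = 2.3775.

(1.4445, 2.3775)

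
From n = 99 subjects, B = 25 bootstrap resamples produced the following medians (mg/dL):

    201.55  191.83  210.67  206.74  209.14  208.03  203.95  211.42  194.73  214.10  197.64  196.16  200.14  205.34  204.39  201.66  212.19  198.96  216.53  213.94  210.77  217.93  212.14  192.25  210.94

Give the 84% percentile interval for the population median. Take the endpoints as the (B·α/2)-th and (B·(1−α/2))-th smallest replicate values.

Sorted replicates: 191.83, 192.25, 194.73, 196.16, 197.64, 198.96, 200.14, 201.55, 201.66, 203.95, 204.39, 205.34, 206.74, 208.03, 209.14, 210.67, 210.77, 210.94, 211.42, 212.14, 212.19, 213.94, 214.10, 216.53, 217.93
α = 0.16; lower rank = 25 × 0.080 = 2; upper rank = 25 × 0.920 = 23.
The 2nd smallest replicate is 192.25; the 23rd is 214.10.

(192.25, 214.10)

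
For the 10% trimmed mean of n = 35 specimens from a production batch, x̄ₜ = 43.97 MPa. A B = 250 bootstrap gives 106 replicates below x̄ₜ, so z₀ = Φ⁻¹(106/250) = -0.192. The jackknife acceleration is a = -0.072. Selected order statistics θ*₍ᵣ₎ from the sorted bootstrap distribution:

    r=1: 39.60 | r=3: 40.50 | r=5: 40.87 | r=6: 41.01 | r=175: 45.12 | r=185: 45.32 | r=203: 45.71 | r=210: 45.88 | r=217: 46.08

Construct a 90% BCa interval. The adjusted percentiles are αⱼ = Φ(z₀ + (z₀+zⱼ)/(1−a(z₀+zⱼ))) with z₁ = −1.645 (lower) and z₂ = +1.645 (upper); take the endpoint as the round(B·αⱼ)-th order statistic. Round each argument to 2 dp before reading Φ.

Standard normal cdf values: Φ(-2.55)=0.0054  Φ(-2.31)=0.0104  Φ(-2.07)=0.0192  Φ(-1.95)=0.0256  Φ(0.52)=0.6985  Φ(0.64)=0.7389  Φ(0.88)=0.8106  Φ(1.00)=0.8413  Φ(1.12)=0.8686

Lower: z₀ + z₁ = -0.192 + (-1.645) = -1.837; 1 − a(z₀+z₁) = 1 − (-0.072)(-1.837) = 0.8677; argument = -0.192 + (-1.837)/0.8677 = -2.3090 → -2.31.
α₁ = Φ(-2.31) = 0.0104; rank = round(250 × 0.0104) = 3; θ*₍3₎ = 40.50.
Upper: z₀ + z₂ = 1.453; 1 − a(z₀+z₂) = 1.1046; argument = 1.1234 → 1.12; α₂ = 0.8686; rank = 217; θ*₍217₎ = 46.08.

(40.50, 46.08)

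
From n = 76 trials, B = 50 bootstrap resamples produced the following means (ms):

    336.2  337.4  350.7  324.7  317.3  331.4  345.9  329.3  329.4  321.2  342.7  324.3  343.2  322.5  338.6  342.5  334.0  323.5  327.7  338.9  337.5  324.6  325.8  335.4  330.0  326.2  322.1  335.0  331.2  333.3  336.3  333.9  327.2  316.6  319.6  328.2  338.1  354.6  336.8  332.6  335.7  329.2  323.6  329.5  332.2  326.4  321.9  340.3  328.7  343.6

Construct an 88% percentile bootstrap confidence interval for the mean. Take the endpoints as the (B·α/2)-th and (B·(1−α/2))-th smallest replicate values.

Sorted replicates: 316.6, 317.3, 319.6, 321.2, 321.9, 322.1, 322.5, 323.5, 323.6, 324.3, 324.6, 324.7, 325.8, 326.2, 326.4, 327.2, 327.7, 328.2, 328.7, 329.2, 329.3, 329.4, 329.5, 330.0, 331.2, 331.4, 332.2, 332.6, 333.3, 333.9, 334.0, 335.0, 335.4, 335.7, 336.2, 336.3, 336.8, 337.4, 337.5, 338.1, 338.6, 338.9, 340.3, 342.5, 342.7, 343.2, 343.6, 345.9, 350.7, 354.6
α = 0.12; lower rank = 50 × 0.060 = 3; upper rank = 50 × 0.940 = 47.
The 3rd smallest replicate is 319.6; the 47th is 343.6.

(319.6, 343.6)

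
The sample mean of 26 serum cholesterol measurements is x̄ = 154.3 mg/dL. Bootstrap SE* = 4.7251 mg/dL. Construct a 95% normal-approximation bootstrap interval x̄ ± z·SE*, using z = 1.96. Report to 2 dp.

(145.04, 163.56)

Margin = 1.96 × 4.7251 = 9.261
Interval: 154.3 ± 9.261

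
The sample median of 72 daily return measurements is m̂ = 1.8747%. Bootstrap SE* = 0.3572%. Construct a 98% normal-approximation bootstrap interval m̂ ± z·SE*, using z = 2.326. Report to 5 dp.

Margin = 2.326 × 0.3572 = 0.830847
Interval: 1.8747 ± 0.830847

(1.04385, 2.70555)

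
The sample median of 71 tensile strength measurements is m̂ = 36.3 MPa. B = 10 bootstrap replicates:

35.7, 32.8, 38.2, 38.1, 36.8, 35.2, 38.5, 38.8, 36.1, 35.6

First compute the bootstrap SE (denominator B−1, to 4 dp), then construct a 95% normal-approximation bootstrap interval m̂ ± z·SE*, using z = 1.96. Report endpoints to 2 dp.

(32.62, 39.98)

Mean of replicates = 36.5800; sum of squared deviations = 31.7560; SE* = √(31.7560/9) = 1.8784
Margin = 1.96 × 1.8784 = 3.682
Interval: 36.3 ± 3.682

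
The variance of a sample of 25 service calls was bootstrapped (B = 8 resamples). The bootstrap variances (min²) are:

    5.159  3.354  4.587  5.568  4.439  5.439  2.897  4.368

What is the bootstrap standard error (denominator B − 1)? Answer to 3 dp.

SE* = 0.953

Bootstrap SE is the standard deviation of the 8 replicate variances.
Mean of replicates: (5.159 + 3.354 + 4.587 + 5.568 + 4.439 + 5.439 + 2.897 + 4.368) / 8 = 35.8110 / 8 = 4.4764
Sum of squared deviations: (+0.6826)² + (−1.1224)² + (+0.1106)² + (+1.0916)² + (−0.0374)² + (+0.9626)² + (−1.5794)² + (−0.1084)² = 6.3638
Variance = 6.3638 / 7 = 0.9091
SE* = √0.9091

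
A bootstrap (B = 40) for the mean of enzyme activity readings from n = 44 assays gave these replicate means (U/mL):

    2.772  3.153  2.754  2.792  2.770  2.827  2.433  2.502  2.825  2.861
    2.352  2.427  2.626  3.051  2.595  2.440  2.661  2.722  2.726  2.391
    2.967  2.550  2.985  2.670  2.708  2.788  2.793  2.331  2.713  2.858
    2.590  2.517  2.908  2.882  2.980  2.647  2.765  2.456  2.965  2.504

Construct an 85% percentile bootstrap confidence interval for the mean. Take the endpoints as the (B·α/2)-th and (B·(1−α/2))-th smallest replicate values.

(2.391, 2.980)

Sorted replicates: 2.331, 2.352, 2.391, 2.427, 2.433, 2.440, 2.456, 2.502, 2.504, 2.517, 2.550, 2.590, 2.595, 2.626, 2.647, 2.661, 2.670, 2.708, 2.713, 2.722, 2.726, 2.754, 2.765, 2.770, 2.772, 2.788, 2.792, 2.793, 2.825, 2.827, 2.858, 2.861, 2.882, 2.908, 2.965, 2.967, 2.980, 2.985, 3.051, 3.153
α = 0.15; lower rank = 40 × 0.075 = 3; upper rank = 40 × 0.925 = 37.
The 3rd smallest replicate is 2.391; the 37th is 2.980.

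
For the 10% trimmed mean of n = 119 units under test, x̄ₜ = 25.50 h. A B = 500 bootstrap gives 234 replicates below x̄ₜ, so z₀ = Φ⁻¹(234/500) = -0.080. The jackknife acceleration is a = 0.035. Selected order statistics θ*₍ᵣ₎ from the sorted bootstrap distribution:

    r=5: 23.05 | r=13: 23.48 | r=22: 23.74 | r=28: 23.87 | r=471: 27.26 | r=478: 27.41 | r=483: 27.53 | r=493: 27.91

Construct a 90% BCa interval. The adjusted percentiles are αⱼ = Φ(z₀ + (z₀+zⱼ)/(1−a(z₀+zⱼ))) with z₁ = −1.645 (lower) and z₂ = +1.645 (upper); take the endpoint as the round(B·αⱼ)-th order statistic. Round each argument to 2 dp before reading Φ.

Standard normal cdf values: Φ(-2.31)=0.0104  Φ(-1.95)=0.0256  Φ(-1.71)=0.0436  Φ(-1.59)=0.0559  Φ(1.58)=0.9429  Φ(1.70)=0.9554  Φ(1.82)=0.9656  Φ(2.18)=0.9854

(23.74, 27.26)

Lower: z₀ + z₁ = -0.080 + (-1.645) = -1.725; 1 − a(z₀+z₁) = 1 − (0.035)(-1.725) = 1.0604; argument = -0.080 + (-1.725)/1.0604 = -1.7068 → -1.71.
α₁ = Φ(-1.71) = 0.0436; rank = round(500 × 0.0436) = 22; θ*₍22₎ = 23.74.
Upper: z₀ + z₂ = 1.565; 1 − a(z₀+z₂) = 0.9452; argument = 1.5757 → 1.58; α₂ = 0.9429; rank = 471; θ*₍471₎ = 27.26.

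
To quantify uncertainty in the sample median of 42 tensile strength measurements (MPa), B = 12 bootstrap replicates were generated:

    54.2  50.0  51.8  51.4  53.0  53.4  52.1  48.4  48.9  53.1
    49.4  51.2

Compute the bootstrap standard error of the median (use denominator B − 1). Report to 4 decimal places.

Bootstrap SE is the standard deviation of the 12 replicate medians.
Mean of replicates: (54.2 + 50.0 + 51.8 + 51.4 + 53.0 + 53.4 + 52.1 + 48.4 + 48.9 + 53.1 + 49.4 + 51.2) / 12 = 616.90000 / 12 = 51.40833
Sum of squared deviations: (+2.79167)² + (−1.40833)² + (+0.39167)² + (−0.00833)² + (+1.59167)² + (+1.99167)² + (+0.69167)² + (−3.00833)² + (−2.50833)² + (+1.69167)² + (−2.00833)² + (−0.20833)² = 39.18917
Variance = 39.18917 / 11 = 3.56265
SE* = √3.56265

SE* = 1.8875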